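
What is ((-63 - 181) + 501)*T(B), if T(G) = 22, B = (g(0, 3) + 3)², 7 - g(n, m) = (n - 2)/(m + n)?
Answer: 5654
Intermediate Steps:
g(n, m) = 7 - (-2 + n)/(m + n) (g(n, m) = 7 - (n - 2)/(m + n) = 7 - (-2 + n)/(m + n))
B = 1024/9 (B = ((2 + 6*0 + 7*3)/(3 + 0) + 3)² = ((2 + 0 + 21)/3 + 3)² = ((⅓)*23 + 3)² = (23/3 + 3)² = (32/3)² = 1024/9 ≈ 113.78)
((-63 - 181) + 501)*T(B) = ((-63 - 181) + 501)*22 = (-244 + 501)*22 = 257*22 = 5654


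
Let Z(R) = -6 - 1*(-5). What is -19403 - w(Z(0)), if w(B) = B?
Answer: -19402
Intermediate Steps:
Z(R) = -1 (Z(R) = -6 + 5 = -1)
-19403 - w(Z(0)) = -19403 - 1*(-1) = -19403 + 1 = -19402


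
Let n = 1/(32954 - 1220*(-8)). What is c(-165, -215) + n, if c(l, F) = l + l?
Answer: -14095619/42714 ≈ -330.00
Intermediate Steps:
c(l, F) = 2*l
n = 1/42714 (n = 1/(32954 + 9760) = 1/42714 ≈ 2.3412e-5)
c(-165, -215) + n = 2*(-165) + 1/42714 = -330 + 1/42714 = -14095619/42714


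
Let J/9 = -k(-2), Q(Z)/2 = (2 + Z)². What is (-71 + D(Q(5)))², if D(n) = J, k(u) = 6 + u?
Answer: 11449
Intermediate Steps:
Q(Z) = 2*(2 + Z)²
J = -36 (J = 9*(-(6 - 2)) = 9*(-1*4) = 9*(-4) = -36)
D(n) = -36
(-71 + D(Q(5)))² = (-71 - 36)² = (-107)² = 11449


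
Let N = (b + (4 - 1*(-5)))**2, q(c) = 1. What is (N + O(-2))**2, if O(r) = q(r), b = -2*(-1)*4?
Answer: 84100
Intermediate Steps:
b = 8 (b = 2*4 = 8)
O(r) = 1
N = 289 (N = (8 + (4 - 1*(-5)))**2 = (8 + (4 + 5))**2 = (8 + 9)**2 = 17**2 = 289)
(N + O(-2))**2 = (289 + 1)**2 = 290**2 = 84100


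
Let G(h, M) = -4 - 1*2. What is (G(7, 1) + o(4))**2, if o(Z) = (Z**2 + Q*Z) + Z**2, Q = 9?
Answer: 3844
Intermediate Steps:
o(Z) = 2*Z**2 + 9*Z (o(Z) = (Z**2 + 9*Z) + Z**2 = 2*Z**2 + 9*Z)
G(h, M) = -6 (G(h, M) = -4 - 2 = -6)
(G(7, 1) + o(4))**2 = (-6 + 4*(9 + 2*4))**2 = (-6 + 4*(9 + 8))**2 = (-6 + 4*17)**2 = (-6 + 68)**2 = 62**2 = 3844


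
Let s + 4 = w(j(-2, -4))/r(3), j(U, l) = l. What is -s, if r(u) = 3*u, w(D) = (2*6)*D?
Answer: 28/3 ≈ 9.3333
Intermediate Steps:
w(D) = 12*D
s = -28/3 (s = -4 + (12*(-4))/((3*3)) = -4 - 48/9 = -4 - 48*⅑ = -4 - 16/3 = -28/3 ≈ -9.3333)
-s = -1*(-28/3) = 28/3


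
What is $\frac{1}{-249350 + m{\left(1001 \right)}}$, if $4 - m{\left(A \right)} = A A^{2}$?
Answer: $- \frac{1}{1003252347} \approx -9.9676 \cdot 10^{-10}$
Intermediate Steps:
$m{\left(A \right)} = 4 - A^{3}$ ($m{\left(A \right)} = 4 - A A^{2} = 4 - A^{3}$)
$\frac{1}{-249350 + m{\left(1001 \right)}} = \frac{1}{-249350 + \left(4 - 1001^{3}\right)} = \frac{1}{-249350 + \left(4 - 1003003001\right)} = \frac{1}{-249350 - 1003002997} = \frac{1}{-1003252347} = - \frac{1}{1003252347}$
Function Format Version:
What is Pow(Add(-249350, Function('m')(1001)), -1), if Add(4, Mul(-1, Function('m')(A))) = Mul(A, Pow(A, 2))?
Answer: Rational(-1, 1003252347) ≈ -9.9676e-10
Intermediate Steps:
Function('m')(A) = Add(4, Mul(-1, Pow(A, 3))) (Function('m')(A) = Add(4, Mul(-1, Mul(A, Pow(A, 2)))) = Add(4, Mul(-1, Pow(A, 3))))
Pow(Add(-249350, Function('m')(1001)), -1) = Pow(Add(-249350, Add(4, Mul(-1, Pow(1001, 3)))), -1) = Pow(Add(-249350, Add(4, Mul(-1, 1003003001))), -1) = Pow(Add(-249350, Add(4, -1003003001)), -1) = Pow(Add(-249350, -1003002997), -1) = Pow(-1003252347, -1) = Rational(-1, 1003252347)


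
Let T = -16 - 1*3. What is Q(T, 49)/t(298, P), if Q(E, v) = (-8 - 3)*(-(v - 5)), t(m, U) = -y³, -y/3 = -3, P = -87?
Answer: -484/729 ≈ -0.66392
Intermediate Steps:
y = 9 (y = -3*(-3) = 9)
t(m, U) = -729 (t(m, U) = -1*9³ = -1*729 = -729)
T = -19 (T = -16 - 3 = -19)
Q(E, v) = -55 + 11*v (Q(E, v) = -(-11)*(-5 + v) = -11*(5 - v) = -55 + 11*v)
Q(T, 49)/t(298, P) = (-55 + 11*49)/(-729) = (-55 + 539)*(-1/729) = 484*(-1/729) = -484/729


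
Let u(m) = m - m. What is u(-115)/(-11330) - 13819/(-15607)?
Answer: 13819/15607 ≈ 0.88544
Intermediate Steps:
u(m) = 0
u(-115)/(-11330) - 13819/(-15607) = 0/(-11330) - 13819/(-15607) = 0*(-1/11330) - 13819*(-1/15607) = 0 + 13819/15607 = 13819/15607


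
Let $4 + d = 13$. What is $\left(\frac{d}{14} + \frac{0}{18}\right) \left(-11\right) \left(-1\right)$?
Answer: $\frac{99}{14} \approx 7.0714$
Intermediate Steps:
$d = 9$ ($d = -4 + 13 = 9$)
$\left(\frac{d}{14} + \frac{0}{18}\right) \left(-11\right) \left(-1\right) = \left(\frac{9}{14} + \frac{0}{18}\right) \left(-11\right) \left(-1\right) = \left(9 \cdot \frac{1}{14} + 0 \cdot \frac{1}{18}\right) \left(-11\right) \left(-1\right) = \left(\frac{9}{14} + 0\right) \left(-11\right) \left(-1\right) = \frac{9}{14} \left(-11\right) \left(-1\right) = \left(- \frac{99}{14}\right) \left(-1\right) = \frac{99}{14}$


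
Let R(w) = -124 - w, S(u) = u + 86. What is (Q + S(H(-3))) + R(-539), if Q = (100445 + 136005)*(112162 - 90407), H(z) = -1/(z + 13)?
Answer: 51439702509/10 ≈ 5.1440e+9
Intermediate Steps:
H(z) = -1/(13 + z)
S(u) = 86 + u
Q = 5143969750 (Q = 236450*21755 = 5143969750)
(Q + S(H(-3))) + R(-539) = (5143969750 + (86 - 1/(13 - 3))) + (-124 - 1*(-539)) = (5143969750 + (86 - 1/10)) + (-124 + 539) = (5143969750 + (86 - 1*⅒)) + 415 = (5143969750 + (86 - ⅒)) + 415 = (5143969750 + 859/10) + 415 = 51439698359/10 + 415 = 51439702509/10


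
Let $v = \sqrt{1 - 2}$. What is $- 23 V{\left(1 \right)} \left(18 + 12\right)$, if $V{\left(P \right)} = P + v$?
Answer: $-690 - 690 i \approx -690.0 - 690.0 i$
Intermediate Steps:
$v = i$ ($v = \sqrt{-1} = i \approx 1.0 i$)
$V{\left(P \right)} = i + P$ ($V{\left(P \right)} = P + i = i + P$)
$- 23 V{\left(1 \right)} \left(18 + 12\right) = - 23 \left(i + 1\right) \left(18 + 12\right) = - 23 \left(1 + i\right) 30 = \left(-23 - 23 i\right) 30 = -690 - 690 i$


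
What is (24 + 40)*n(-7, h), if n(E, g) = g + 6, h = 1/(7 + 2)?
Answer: 3520/9 ≈ 391.11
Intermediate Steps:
h = ⅑ (h = 1/9 = ⅑ ≈ 0.11111)
n(E, g) = 6 + g
(24 + 40)*n(-7, h) = (24 + 40)*(6 + ⅑) = 64*(55/9) = 3520/9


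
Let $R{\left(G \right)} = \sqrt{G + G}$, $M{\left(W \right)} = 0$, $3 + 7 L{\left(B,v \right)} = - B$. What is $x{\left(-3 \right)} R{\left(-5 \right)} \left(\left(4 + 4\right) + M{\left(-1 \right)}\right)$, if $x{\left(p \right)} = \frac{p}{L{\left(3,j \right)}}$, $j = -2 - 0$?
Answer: $28 i \sqrt{10} \approx 88.544 i$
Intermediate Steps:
$j = -2$ ($j = -2 + 0 = -2$)
$L{\left(B,v \right)} = - \frac{3}{7} - \frac{B}{7}$ ($L{\left(B,v \right)} = - \frac{3}{7} + \frac{\left(-1\right) B}{7} = - \frac{3}{7} - \frac{B}{7}$)
$x{\left(p \right)} = - \frac{7 p}{6}$ ($x{\left(p \right)} = \frac{p}{- \frac{3}{7} - \frac{3}{7}} = \frac{p}{- \frac{6}{7}} = p \left(- \frac{7}{6}\right) = - \frac{7 p}{6}$)
$R{\left(G \right)} = \sqrt{2} \sqrt{G}$ ($R{\left(G \right)} = \sqrt{2 G} = \sqrt{2} \sqrt{G}$)
$x{\left(-3 \right)} R{\left(-5 \right)} \left(\left(4 + 4\right) + M{\left(-1 \right)}\right) = \left(- \frac{7}{6}\right) \left(-3\right) \sqrt{2} \sqrt{-5} \left(\left(4 + 4\right) + 0\right) = \frac{7 \sqrt{2} i \sqrt{5}}{2} \left(8 + 0\right) = \frac{7 i \sqrt{10}}{2} \cdot 8 = 28 i \sqrt{10}$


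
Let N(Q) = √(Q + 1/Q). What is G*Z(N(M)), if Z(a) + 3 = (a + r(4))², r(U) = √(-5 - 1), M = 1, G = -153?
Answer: 1071 - 612*I*√3 ≈ 1071.0 - 1060.0*I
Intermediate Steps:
r(U) = I*√6 (r(U) = √(-6) = I*√6)
N(Q) = √(Q + 1/Q)
Z(a) = -3 + (a + I*√6)²
G*Z(N(M)) = -153*(-3 + (√(1 + 1/1) + I*√6)²) = -153*(-3 + (√(1 + 1) + I*√6)²) = -153*(-3 + (√2 + I*√6)²) = 459 - 153*(√2 + I*√6)²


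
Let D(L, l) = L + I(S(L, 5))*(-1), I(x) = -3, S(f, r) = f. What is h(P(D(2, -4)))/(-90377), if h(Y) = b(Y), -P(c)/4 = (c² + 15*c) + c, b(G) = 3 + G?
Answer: 417/90377 ≈ 0.0046140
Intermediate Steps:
D(L, l) = 3 + L (D(L, l) = L - 3*(-1) = L + 3 = 3 + L)
P(c) = -64*c - 4*c² (P(c) = -4*((c² + 15*c) + c) = -4*(c² + 16*c) = -64*c - 4*c²)
h(Y) = 3 + Y
h(P(D(2, -4)))/(-90377) = (3 - 4*(3 + 2)*(16 + (3 + 2)))/(-90377) = (3 - 4*5*(16 + 5))*(-1/90377) = (3 - 4*5*21)*(-1/90377) = (3 - 420)*(-1/90377) = -417*(-1/90377) = 417/90377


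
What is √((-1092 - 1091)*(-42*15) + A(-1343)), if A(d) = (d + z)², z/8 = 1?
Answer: 3*√350835 ≈ 1776.9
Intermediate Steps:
z = 8 (z = 8*1 = 8)
A(d) = (8 + d)² (A(d) = (d + 8)² = (8 + d)²)
√((-1092 - 1091)*(-42*15) + A(-1343)) = √((-1092 - 1091)*(-42*15) + (8 - 1343)²) = √(-2183*(-630) + (-1335)²) = √(1375290 + 1782225) = √3157515 = 3*√350835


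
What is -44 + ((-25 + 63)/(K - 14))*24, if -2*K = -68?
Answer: 8/5 ≈ 1.6000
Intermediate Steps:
K = 34 (K = -1/2*(-68) = 34)
-44 + ((-25 + 63)/(K - 14))*24 = -44 + ((-25 + 63)/(34 - 14))*24 = -44 + (38/20)*24 = -44 + (38*(1/20))*24 = -44 + (19/10)*24 = -44 + 228/5 = 8/5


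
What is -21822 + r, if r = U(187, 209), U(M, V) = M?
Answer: -21635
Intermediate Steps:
r = 187
-21822 + r = -21822 + 187 = -21635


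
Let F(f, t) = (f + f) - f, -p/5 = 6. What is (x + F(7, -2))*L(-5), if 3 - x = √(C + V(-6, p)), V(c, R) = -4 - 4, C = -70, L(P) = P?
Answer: -50 + 5*I*√78 ≈ -50.0 + 44.159*I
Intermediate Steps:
p = -30 (p = -5*6 = -30)
F(f, t) = f (F(f, t) = 2*f - f = f)
V(c, R) = -8
x = 3 - I*√78 (x = 3 - √(-70 - 8) = 3 - √(-78) = 3 - I*√78 ≈ 3.0 - 8.8318*I)
(x + F(7, -2))*L(-5) = ((3 - I*√78) + 7)*(-5) = (10 - I*√78)*(-5) = -50 + 5*I*√78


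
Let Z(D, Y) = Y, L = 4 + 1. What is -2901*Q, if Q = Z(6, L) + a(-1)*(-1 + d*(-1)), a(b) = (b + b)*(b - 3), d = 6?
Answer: 147951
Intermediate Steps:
L = 5
a(b) = 2*b*(-3 + b) (a(b) = (2*b)*(-3 + b) = 2*b*(-3 + b))
Q = -51 (Q = 5 + (2*(-1)*(-3 - 1))*(-1 + 6*(-1)) = 5 + (2*(-1)*(-4))*(-1 - 6) = 5 + 8*(-7) = 5 - 56 = -51)
-2901*Q = -2901*(-51) = 147951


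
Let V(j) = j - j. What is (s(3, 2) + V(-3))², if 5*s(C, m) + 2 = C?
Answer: 1/25 ≈ 0.040000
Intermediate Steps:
s(C, m) = -⅖ + C/5
V(j) = 0
(s(3, 2) + V(-3))² = ((-⅖ + (⅕)*3) + 0)² = ((-⅖ + ⅗) + 0)² = (⅕ + 0)² = (⅕)² = 1/25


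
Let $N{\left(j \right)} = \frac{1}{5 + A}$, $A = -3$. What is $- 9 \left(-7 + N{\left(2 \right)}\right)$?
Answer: $\frac{117}{2} \approx 58.5$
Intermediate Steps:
$N{\left(j \right)} = \frac{1}{2}$ ($N{\left(j \right)} = \frac{1}{5 - 3} = \frac{1}{2}$)
$- 9 \left(-7 + N{\left(2 \right)}\right) = - 9 \left(-7 + \frac{1}{2}\right) = \left(-9\right) \left(- \frac{13}{2}\right) = \frac{117}{2}$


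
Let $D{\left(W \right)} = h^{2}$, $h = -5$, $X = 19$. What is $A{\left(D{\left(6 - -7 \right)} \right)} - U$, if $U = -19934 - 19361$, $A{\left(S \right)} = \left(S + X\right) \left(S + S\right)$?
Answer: $41495$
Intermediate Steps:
$D{\left(W \right)} = 25$ ($D{\left(W \right)} = \left(-5\right)^{2} = 25$)
$A{\left(S \right)} = 2 S \left(19 + S\right)$ ($A{\left(S \right)} = \left(S + 19\right) \left(S + S\right) = \left(19 + S\right) 2 S = 2 S \left(19 + S\right)$)
$U = -39295$ ($U = -19934 - 19361 = -39295$)
$A{\left(D{\left(6 - -7 \right)} \right)} - U = 2 \cdot 25 \left(19 + 25\right) - -39295 = 2 \cdot 25 \cdot 44 + 39295 = 2200 + 39295 = 41495$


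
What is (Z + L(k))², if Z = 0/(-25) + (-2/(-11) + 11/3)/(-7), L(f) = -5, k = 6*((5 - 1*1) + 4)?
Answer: 1643524/53361 ≈ 30.800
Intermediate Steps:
k = 48 (k = 6*((5 - 1) + 4) = 6*(4 + 4) = 6*8 = 48)
Z = -127/231 (Z = 0*(-1/25) + (-2*(-1/11) + 11*(⅓))*(-⅐) = 0 + (2/11 + 11/3)*(-⅐) = 0 + (127/33)*(-⅐) = 0 - 127/231 = -127/231 ≈ -0.54978)
(Z + L(k))² = (-127/231 - 5)² = (-1282/231)² = 1643524/53361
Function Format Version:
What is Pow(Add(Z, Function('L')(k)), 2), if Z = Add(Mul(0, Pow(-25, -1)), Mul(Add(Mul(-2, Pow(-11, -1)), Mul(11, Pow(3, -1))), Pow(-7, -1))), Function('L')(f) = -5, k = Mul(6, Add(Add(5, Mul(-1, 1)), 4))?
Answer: Rational(1643524, 53361) ≈ 30.800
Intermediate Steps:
k = 48 (k = Mul(6, Add(Add(5, -1), 4)) = Mul(6, Add(4, 4)) = Mul(6, 8) = 48)
Z = Rational(-127, 231) (Z = Add(Mul(0, Rational(-1, 25)), Mul(Add(Mul(-2, Rational(-1, 11)), Mul(11, Rational(1, 3))), Rational(-1, 7))) = Add(0, Mul(Add(Rational(2, 11), Rational(11, 3)), Rational(-1, 7))) = Add(0, Mul(Rational(127, 33), Rational(-1, 7))) = Add(0, Rational(-127, 231)) = Rational(-127, 231) ≈ -0.54978)
Pow(Add(Z, Function('L')(k)), 2) = Pow(Add(Rational(-127, 231), -5), 2) = Pow(Rational(-1282, 231), 2) = Rational(1643524, 53361)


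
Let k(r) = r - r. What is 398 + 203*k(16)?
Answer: 398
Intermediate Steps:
k(r) = 0
398 + 203*k(16) = 398 + 203*0 = 398 + 0 = 398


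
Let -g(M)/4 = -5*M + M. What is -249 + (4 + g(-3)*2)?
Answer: -341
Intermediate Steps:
g(M) = 16*M (g(M) = -4*(-5*M + M) = -(-16)*M = 16*M)
-249 + (4 + g(-3)*2) = -249 + (4 + (16*(-3))*2) = -249 + (4 - 48*2) = -249 + (4 - 96) = -249 - 92 = -341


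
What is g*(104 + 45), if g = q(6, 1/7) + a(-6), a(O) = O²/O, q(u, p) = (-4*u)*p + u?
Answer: -3576/7 ≈ -510.86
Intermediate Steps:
q(u, p) = u - 4*p*u (q(u, p) = -4*p*u + u = u - 4*p*u)
a(O) = O
g = -24/7 (g = 6*(1 - 4/7) - 6 = 6*(3/7) - 6 = 18/7 - 6 = -24/7 ≈ -3.4286)
g*(104 + 45) = -24*(104 + 45)/7 = -24/7*149 = -3576/7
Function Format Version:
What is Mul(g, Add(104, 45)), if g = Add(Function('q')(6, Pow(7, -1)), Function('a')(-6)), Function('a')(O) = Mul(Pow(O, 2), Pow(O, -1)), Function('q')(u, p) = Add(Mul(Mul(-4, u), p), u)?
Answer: Rational(-3576, 7) ≈ -510.86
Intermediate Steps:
Function('q')(u, p) = Add(u, Mul(-4, p, u)) (Function('q')(u, p) = Add(Mul(-4, p, u), u) = Add(u, Mul(-4, p, u)))
Function('a')(O) = O
g = Rational(-24, 7) (g = Add(Mul(6, Add(1, Mul(-4, Pow(7, -1)))), -6) = Add(Mul(6, Add(1, Mul(-4, Rational(1, 7)))), -6) = Add(Mul(6, Add(1, Rational(-4, 7))), -6) = Add(Mul(6, Rational(3, 7)), -6) = Add(Rational(18, 7), -6) = Rational(-24, 7) ≈ -3.4286)
Mul(g, Add(104, 45)) = Mul(Rational(-24, 7), Add(104, 45)) = Mul(Rational(-24, 7), 149) = Rational(-3576, 7)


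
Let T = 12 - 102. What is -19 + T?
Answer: -109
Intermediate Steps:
T = -90
-19 + T = -19 - 90 = -109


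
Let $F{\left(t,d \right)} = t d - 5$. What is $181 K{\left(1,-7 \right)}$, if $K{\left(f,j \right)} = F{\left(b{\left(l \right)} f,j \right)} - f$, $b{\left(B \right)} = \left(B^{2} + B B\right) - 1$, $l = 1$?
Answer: $-2353$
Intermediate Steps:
$b{\left(B \right)} = -1 + 2 B^{2}$ ($b{\left(B \right)} = \left(B^{2} + B^{2}\right) - 1 = 2 B^{2} - 1 = -1 + 2 B^{2}$)
$F{\left(t,d \right)} = -5 + d t$ ($F{\left(t,d \right)} = d t - 5 = -5 + d t$)
$K{\left(f,j \right)} = -5 - f + f j$ ($K{\left(f,j \right)} = \left(-5 + j \left(-1 + 2 \cdot 1^{2}\right) f\right) - f = \left(-5 + j \left(-1 + 2 \cdot 1\right) f\right) - f = \left(-5 + j \left(-1 + 2\right) f\right) - f = \left(-5 + j 1 f\right) - f = \left(-5 + j f\right) - f = \left(-5 + f j\right) - f = -5 - f + f j$)
$181 K{\left(1,-7 \right)} = 181 \left(-5 - 1 + 1 \left(-7\right)\right) = 181 \left(-5 - 1 - 7\right) = 181 \left(-13\right) = -2353$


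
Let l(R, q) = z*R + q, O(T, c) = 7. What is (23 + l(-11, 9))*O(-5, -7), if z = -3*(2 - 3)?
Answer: -7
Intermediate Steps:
z = 3 (z = -3*(-1) = 3)
l(R, q) = q + 3*R (l(R, q) = 3*R + q = q + 3*R)
(23 + l(-11, 9))*O(-5, -7) = (23 + (9 + 3*(-11)))*7 = (23 + (9 - 33))*7 = (23 - 24)*7 = -1*7 = -7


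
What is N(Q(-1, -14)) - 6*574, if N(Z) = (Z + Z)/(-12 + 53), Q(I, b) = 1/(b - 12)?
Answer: -1835653/533 ≈ -3444.0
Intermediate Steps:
Q(I, b) = 1/(-12 + b)
N(Z) = 2*Z/41 (N(Z) = (2*Z)/41 = (2*Z)*(1/41) = 2*Z/41)
N(Q(-1, -14)) - 6*574 = 2/(41*(-12 - 14)) - 6*574 = (2/41)/(-26) - 3444 = (2/41)*(-1/26) - 3444 = -1/533 - 3444 = -1835653/533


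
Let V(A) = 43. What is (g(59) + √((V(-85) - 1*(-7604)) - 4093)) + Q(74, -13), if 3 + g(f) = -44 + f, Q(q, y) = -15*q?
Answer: -1098 + √3554 ≈ -1038.4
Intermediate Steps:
g(f) = -47 + f (g(f) = -3 + (-44 + f) = -47 + f)
(g(59) + √((V(-85) - 1*(-7604)) - 4093)) + Q(74, -13) = ((-47 + 59) + √((43 - 1*(-7604)) - 4093)) - 15*74 = (12 + √((43 + 7604) - 4093)) - 1110 = (12 + √(7647 - 4093)) - 1110 = (12 + √3554) - 1110 = -1098 + √3554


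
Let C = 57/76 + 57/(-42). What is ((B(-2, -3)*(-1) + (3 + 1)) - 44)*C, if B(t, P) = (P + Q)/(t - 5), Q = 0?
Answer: 4811/196 ≈ 24.546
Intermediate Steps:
C = -17/28 (C = 57*(1/76) + 57*(-1/42) = ¾ - 19/14 = -17/28 ≈ -0.60714)
B(t, P) = P/(-5 + t) (B(t, P) = (P + 0)/(t - 5) = P/(-5 + t))
((B(-2, -3)*(-1) + (3 + 1)) - 44)*C = ((-3/(-5 - 2)*(-1) + (3 + 1)) - 44)*(-17/28) = ((-3/(-7)*(-1) + 4) - 44)*(-17/28) = ((-3*(-⅐)*(-1) + 4) - 44)*(-17/28) = (((3/7)*(-1) + 4) - 44)*(-17/28) = ((-3/7 + 4) - 44)*(-17/28) = (25/7 - 44)*(-17/28) = -283/7*(-17/28) = 4811/196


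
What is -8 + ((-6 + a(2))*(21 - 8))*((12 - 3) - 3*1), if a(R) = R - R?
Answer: -476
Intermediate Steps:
a(R) = 0
-8 + ((-6 + a(2))*(21 - 8))*((12 - 3) - 3*1) = -8 + ((-6 + 0)*(21 - 8))*((12 - 3) - 3*1) = -8 + (-6*13)*(9 - 3) = -8 - 78*6 = -8 - 468 = -476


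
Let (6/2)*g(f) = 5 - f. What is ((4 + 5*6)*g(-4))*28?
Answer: 2856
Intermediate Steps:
g(f) = 5/3 - f/3 (g(f) = (5 - f)/3 = 5/3 - f/3)
((4 + 5*6)*g(-4))*28 = ((4 + 5*6)*(5/3 - 1/3*(-4)))*28 = ((4 + 30)*(5/3 + 4/3))*28 = (34*3)*28 = 102*28 = 2856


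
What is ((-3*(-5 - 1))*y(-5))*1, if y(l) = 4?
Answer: 72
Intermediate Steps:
((-3*(-5 - 1))*y(-5))*1 = (-3*(-5 - 1)*4)*1 = (-3*(-6)*4)*1 = (18*4)*1 = 72*1 = 72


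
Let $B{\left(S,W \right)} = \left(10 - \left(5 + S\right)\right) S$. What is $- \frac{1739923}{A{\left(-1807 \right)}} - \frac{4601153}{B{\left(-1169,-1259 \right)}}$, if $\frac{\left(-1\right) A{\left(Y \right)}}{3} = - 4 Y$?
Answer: $\frac{1243826083195}{14879625852} \approx 83.593$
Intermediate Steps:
$A{\left(Y \right)} = 12 Y$ ($A{\left(Y \right)} = - 3 \left(- 4 Y\right) = 12 Y$)
$B{\left(S,W \right)} = S \left(5 - S\right)$ ($B{\left(S,W \right)} = \left(5 - S\right) S = S \left(5 - S\right)$)
$- \frac{1739923}{A{\left(-1807 \right)}} - \frac{4601153}{B{\left(-1169,-1259 \right)}} = - \frac{1739923}{12 \left(-1807\right)} - \frac{4601153}{\left(-1169\right) \left(5 - -1169\right)} = - \frac{1739923}{-21684} - \frac{4601153}{\left(-1169\right) \left(5 + 1169\right)} = \left(-1739923\right) \left(- \frac{1}{21684}\right) - \frac{4601153}{\left(-1169\right) 1174} = \frac{1739923}{21684} - \frac{4601153}{-1372406} = \frac{1739923}{21684} - - \frac{4601153}{1372406} = \frac{1739923}{21684} + \frac{4601153}{1372406} = \frac{1243826083195}{14879625852}$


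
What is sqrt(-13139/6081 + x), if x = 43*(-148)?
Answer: I*sqrt(235411460463)/6081 ≈ 79.788*I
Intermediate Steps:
x = -6364
sqrt(-13139/6081 + x) = sqrt(-13139/6081 - 6364) = sqrt(-38712623/6081) = I*sqrt(235411460463)/6081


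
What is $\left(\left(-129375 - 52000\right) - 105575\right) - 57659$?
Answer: $-344609$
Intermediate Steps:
$\left(\left(-129375 - 52000\right) - 105575\right) - 57659 = \left(-181375 - 105575\right) - 57659 = -286950 - 57659 = -344609$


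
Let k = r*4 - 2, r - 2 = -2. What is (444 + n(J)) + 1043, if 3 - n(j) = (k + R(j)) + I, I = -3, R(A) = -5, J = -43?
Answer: 1500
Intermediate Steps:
r = 0 (r = 2 - 2 = 0)
k = -2 (k = 0*4 - 2 = 0 - 2 = -2)
n(j) = 13 (n(j) = 3 - ((-2 - 5) - 3) = 3 - (-7 - 3) = 3 - 1*(-10) = 3 + 10 = 13)
(444 + n(J)) + 1043 = (444 + 13) + 1043 = 457 + 1043 = 1500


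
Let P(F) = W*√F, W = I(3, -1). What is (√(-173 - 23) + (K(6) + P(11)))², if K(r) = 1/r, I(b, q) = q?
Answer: (1 - 6*√11 + 84*I)²/36 ≈ -186.08 - 88.199*I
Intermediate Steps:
W = -1
P(F) = -√F
(√(-173 - 23) + (K(6) + P(11)))² = (√(-173 - 23) + (1/6 - √11))² = (√(-196) + (⅙ - √11))² = (14*I + (⅙ - √11))² = (⅙ - √11 + 14*I)²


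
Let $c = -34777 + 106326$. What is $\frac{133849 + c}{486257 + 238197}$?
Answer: $\frac{102699}{362227} \approx 0.28352$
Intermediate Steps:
$c = 71549$
$\frac{133849 + c}{486257 + 238197} = \frac{133849 + 71549}{486257 + 238197} = \frac{205398}{724454} = 205398 \cdot \frac{1}{724454} = \frac{102699}{362227}$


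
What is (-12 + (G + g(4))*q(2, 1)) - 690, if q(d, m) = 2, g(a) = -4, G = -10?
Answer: -730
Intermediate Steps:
(-12 + (G + g(4))*q(2, 1)) - 690 = (-12 + (-10 - 4)*2) - 690 = (-12 - 14*2) - 690 = (-12 - 28) - 690 = -40 - 690 = -730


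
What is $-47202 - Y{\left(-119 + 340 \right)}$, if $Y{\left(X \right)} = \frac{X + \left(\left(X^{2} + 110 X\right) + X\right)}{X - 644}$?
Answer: $- \frac{2210317}{47} \approx -47028.0$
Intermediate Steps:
$Y{\left(X \right)} = \frac{X^{2} + 112 X}{-644 + X}$ ($Y{\left(X \right)} = \frac{X + \left(X^{2} + 111 X\right)}{-644 + X} = \frac{X^{2} + 112 X}{-644 + X}$)
$-47202 - Y{\left(-119 + 340 \right)} = -47202 - \frac{\left(-119 + 340\right) \left(112 + \left(-119 + 340\right)\right)}{-644 + \left(-119 + 340\right)} = -47202 - \frac{221 \left(112 + 221\right)}{-644 + 221} = -47202 - 221 \frac{1}{-423} \cdot 333 = -47202 - 221 \left(- \frac{1}{423}\right) 333 = -47202 - - \frac{8177}{47} = -47202 + \frac{8177}{47} = - \frac{2210317}{47}$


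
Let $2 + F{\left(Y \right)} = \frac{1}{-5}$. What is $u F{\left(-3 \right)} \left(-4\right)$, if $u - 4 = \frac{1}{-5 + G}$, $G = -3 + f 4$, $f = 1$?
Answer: $33$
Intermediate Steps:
$F{\left(Y \right)} = - \frac{11}{5}$ ($F{\left(Y \right)} = -2 + \frac{1}{-5} = -2 - \frac{1}{5} = - \frac{11}{5}$)
$G = 1$ ($G = -3 + 1 \cdot 4 = -3 + 4 = 1$)
$u = \frac{15}{4}$ ($u = 4 + \frac{1}{-5 + 1} = 4 + \frac{1}{-4} = 4 - \frac{1}{4} = \frac{15}{4} \approx 3.75$)
$u F{\left(-3 \right)} \left(-4\right) = \frac{15}{4} \left(- \frac{11}{5}\right) \left(-4\right) = \left(- \frac{33}{4}\right) \left(-4\right) = 33$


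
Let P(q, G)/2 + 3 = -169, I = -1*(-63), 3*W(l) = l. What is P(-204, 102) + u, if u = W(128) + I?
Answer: -715/3 ≈ -238.33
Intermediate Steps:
W(l) = l/3
I = 63
P(q, G) = -344 (P(q, G) = -6 + 2*(-169) = -6 - 338 = -344)
u = 317/3 (u = (⅓)*128 + 63 = 128/3 + 63 = 317/3 ≈ 105.67)
P(-204, 102) + u = -344 + 317/3 = -715/3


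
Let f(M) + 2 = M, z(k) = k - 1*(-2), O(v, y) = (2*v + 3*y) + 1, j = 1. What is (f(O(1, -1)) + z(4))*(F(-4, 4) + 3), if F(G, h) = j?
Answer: 16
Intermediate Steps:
F(G, h) = 1
O(v, y) = 1 + 2*v + 3*y
z(k) = 2 + k (z(k) = k + 2 = 2 + k)
f(M) = -2 + M
(f(O(1, -1)) + z(4))*(F(-4, 4) + 3) = ((-2 + (1 + 2*1 + 3*(-1))) + (2 + 4))*(1 + 3) = ((-2 + (1 + 2 - 3)) + 6)*4 = ((-2 + 0) + 6)*4 = (-2 + 6)*4 = 4*4 = 16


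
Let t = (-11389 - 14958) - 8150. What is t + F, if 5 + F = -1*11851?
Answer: -46353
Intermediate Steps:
F = -11856 (F = -5 - 1*11851 = -5 - 11851 = -11856)
t = -34497 (t = -26347 - 8150 = -34497)
t + F = -34497 - 11856 = -46353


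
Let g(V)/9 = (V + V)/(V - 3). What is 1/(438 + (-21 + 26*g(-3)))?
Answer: 1/651 ≈ 0.0015361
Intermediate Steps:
g(V) = 18*V/(-3 + V) (g(V) = 9*((V + V)/(V - 3)) = 9*((2*V)/(-3 + V)) = 9*(2*V/(-3 + V)) = 18*V/(-3 + V))
1/(438 + (-21 + 26*g(-3))) = 1/(438 + (-21 + 26*(18*(-3)/(-3 - 3)))) = 1/(438 + (-21 + 26*(18*(-3)/(-6)))) = 1/(438 + (-21 + 26*(18*(-3)*(-⅙)))) = 1/(438 + (-21 + 26*9)) = 1/(438 + (-21 + 234)) = 1/(438 + 213) = 1/651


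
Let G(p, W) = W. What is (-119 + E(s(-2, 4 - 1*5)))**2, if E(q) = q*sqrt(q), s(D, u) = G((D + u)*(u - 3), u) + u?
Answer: 14153 + 476*I*sqrt(2) ≈ 14153.0 + 673.17*I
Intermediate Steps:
s(D, u) = 2*u (s(D, u) = u + u = 2*u)
E(q) = q**(3/2)
(-119 + E(s(-2, 4 - 1*5)))**2 = (-119 + (2*(4 - 1*5))**(3/2))**2 = (-119 + (2*(4 - 5))**(3/2))**2 = (-119 + (2*(-1))**(3/2))**2 = (-119 + (-2)**(3/2))**2 = (-119 - 2*I*sqrt(2))**2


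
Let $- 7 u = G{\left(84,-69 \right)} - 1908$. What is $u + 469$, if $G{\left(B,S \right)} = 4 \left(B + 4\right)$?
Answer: $\frac{4839}{7} \approx 691.29$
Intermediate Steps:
$G{\left(B,S \right)} = 16 + 4 B$ ($G{\left(B,S \right)} = 4 \left(4 + B\right) = 16 + 4 B$)
$u = \frac{1556}{7}$ ($u = - \frac{\left(16 + 4 \cdot 84\right) - 1908}{7} = - \frac{\left(16 + 336\right) - 1908}{7} = - \frac{352 - 1908}{7} = \left(- \frac{1}{7}\right) \left(-1556\right) = \frac{1556}{7} \approx 222.29$)
$u + 469 = \frac{1556}{7} + 469 = \frac{4839}{7}$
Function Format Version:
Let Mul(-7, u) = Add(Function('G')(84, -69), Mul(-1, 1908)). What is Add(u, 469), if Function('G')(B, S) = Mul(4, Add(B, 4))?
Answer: Rational(4839, 7) ≈ 691.29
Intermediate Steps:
Function('G')(B, S) = Add(16, Mul(4, B)) (Function('G')(B, S) = Mul(4, Add(4, B)) = Add(16, Mul(4, B)))
u = Rational(1556, 7) (u = Mul(Rational(-1, 7), Add(Add(16, Mul(4, 84)), Mul(-1, 1908))) = Mul(Rational(-1, 7), Add(Add(16, 336), -1908)) = Mul(Rational(-1, 7), Add(352, -1908)) = Mul(Rational(-1, 7), -1556) = Rational(1556, 7) ≈ 222.29)
Add(u, 469) = Add(Rational(1556, 7), 469) = Rational(4839, 7)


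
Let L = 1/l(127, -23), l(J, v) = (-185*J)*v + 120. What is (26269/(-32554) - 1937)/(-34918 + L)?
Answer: 11365625093445/204801050912102 ≈ 0.055496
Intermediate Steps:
l(J, v) = 120 - 185*J*v (l(J, v) = -185*J*v + 120 = 120 - 185*J*v)
L = 1/540505 (L = 1/(120 - 185*127*(-23)) = 1/(120 + 540385) = 1/540505 ≈ 1.8501e-6)
(26269/(-32554) - 1937)/(-34918 + L) = (26269/(-32554) - 1937)/(-34918 + 1/540505) = (26269*(-1/32554) - 1937)/(-18873353589/540505) = (-26269/32554 - 1937)*(-540505/18873353589) = -63083367/32554*(-540505/18873353589) = 11365625093445/204801050912102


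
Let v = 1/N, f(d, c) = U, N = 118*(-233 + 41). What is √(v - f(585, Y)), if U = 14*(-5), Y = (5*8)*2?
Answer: √561415326/2832 ≈ 8.3666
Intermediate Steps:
N = -22656 (N = 118*(-192) = -22656)
Y = 80 (Y = 40*2 = 80)
U = -70
f(d, c) = -70
v = -1/22656 (v = 1/(-22656) = -1/22656 ≈ -4.4138e-5)
√(v - f(585, Y)) = √(-1/22656 - 1*(-70)) = √(-1/22656 + 70) = √(1585919/22656) = √561415326/2832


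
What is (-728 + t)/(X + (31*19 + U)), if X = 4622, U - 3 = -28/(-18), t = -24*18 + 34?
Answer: -5067/23470 ≈ -0.21589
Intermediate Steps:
t = -398 (t = -432 + 34 = -398)
U = 41/9 (U = 3 - 28/(-18) = 3 - 28*(-1/18) = 3 + 14/9 = 41/9 ≈ 4.5556)
(-728 + t)/(X + (31*19 + U)) = (-728 - 398)/(4622 + (31*19 + 41/9)) = -1126/(4622 + (589 + 41/9)) = -1126/(4622 + 5342/9) = -1126/46940/9 = -1126*9/46940 = -5067/23470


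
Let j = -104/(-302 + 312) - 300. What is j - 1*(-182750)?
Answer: 912198/5 ≈ 1.8244e+5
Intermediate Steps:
j = -1552/5 (j = -104/10 - 300 = (⅒)*(-104) - 300 = -52/5 - 300 = -1552/5 ≈ -310.40)
j - 1*(-182750) = -1552/5 - 1*(-182750) = -1552/5 + 182750 = 912198/5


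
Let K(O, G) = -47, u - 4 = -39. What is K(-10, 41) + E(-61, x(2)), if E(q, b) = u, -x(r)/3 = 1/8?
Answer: -82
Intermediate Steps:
u = -35 (u = 4 - 39 = -35)
x(r) = -3/8
E(q, b) = -35
K(-10, 41) + E(-61, x(2)) = -47 - 35 = -82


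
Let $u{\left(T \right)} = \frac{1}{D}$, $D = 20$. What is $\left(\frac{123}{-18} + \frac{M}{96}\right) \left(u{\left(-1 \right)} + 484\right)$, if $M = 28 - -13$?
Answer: $- \frac{396921}{128} \approx -3100.9$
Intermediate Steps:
$M = 41$ ($M = 28 + 13 = 41$)
$u{\left(T \right)} = \frac{1}{20}$
$\left(\frac{123}{-18} + \frac{M}{96}\right) \left(u{\left(-1 \right)} + 484\right) = \left(\frac{123}{-18} + \frac{41}{96}\right) \left(\frac{1}{20} + 484\right) = \left(123 \left(- \frac{1}{18}\right) + 41 \cdot \frac{1}{96}\right) \frac{9681}{20} = \left(- \frac{41}{6} + \frac{41}{96}\right) \frac{9681}{20} = \left(- \frac{205}{32}\right) \frac{9681}{20} = - \frac{396921}{128}$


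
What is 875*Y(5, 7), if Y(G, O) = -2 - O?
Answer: -7875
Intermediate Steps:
875*Y(5, 7) = 875*(-2 - 1*7) = 875*(-2 - 7) = 875*(-9) = -7875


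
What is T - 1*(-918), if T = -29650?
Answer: -28732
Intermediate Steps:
T - 1*(-918) = -29650 - 1*(-918) = -29650 + 918 = -28732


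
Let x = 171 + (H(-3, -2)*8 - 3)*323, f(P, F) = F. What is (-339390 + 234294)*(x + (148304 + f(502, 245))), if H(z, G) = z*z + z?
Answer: -17157447480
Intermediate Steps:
H(z, G) = z + z² (H(z, G) = z² + z = z + z²)
x = 14706 (x = 171 + (-3*(1 - 3)*8 - 3)*323 = 171 + (-3*(-2)*8 - 3)*323 = 171 + (6*8 - 3)*323 = 171 + (48 - 3)*323 = 171 + 45*323 = 171 + 14535 = 14706)
(-339390 + 234294)*(x + (148304 + f(502, 245))) = (-339390 + 234294)*(14706 + (148304 + 245)) = -105096*(14706 + 148549) = -105096*163255 = -17157447480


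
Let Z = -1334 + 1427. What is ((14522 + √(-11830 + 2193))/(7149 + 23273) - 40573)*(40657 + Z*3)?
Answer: -68095948272/41 + 2924*I*√9637/2173 ≈ -1.6609e+9 + 132.1*I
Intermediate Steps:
Z = 93
((14522 + √(-11830 + 2193))/(7149 + 23273) - 40573)*(40657 + Z*3) = ((14522 + √(-11830 + 2193))/(7149 + 23273) - 40573)*(40657 + 93*3) = ((14522 + √(-9637))/30422 - 40573)*(40657 + 279) = ((14522 + I*√9637)*(1/30422) - 40573)*40936 = ((137/287 + I*√9637/30422) - 40573)*40936 = (-11644314/287 + I*√9637/30422)*40936 = -68095948272/41 + 2924*I*√9637/2173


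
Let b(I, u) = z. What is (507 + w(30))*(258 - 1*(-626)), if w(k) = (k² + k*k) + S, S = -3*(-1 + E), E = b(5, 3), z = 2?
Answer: 2036736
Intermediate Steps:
b(I, u) = 2
E = 2
S = -3 (S = -3*(-1 + 2) = -3*1 = -3)
w(k) = -3 + 2*k² (w(k) = (k² + k*k) - 3 = (k² + k²) - 3 = 2*k² - 3 = -3 + 2*k²)
(507 + w(30))*(258 - 1*(-626)) = (507 + (-3 + 2*30²))*(258 - 1*(-626)) = (507 + (-3 + 2*900))*(258 + 626) = (507 + (-3 + 1800))*884 = (507 + 1797)*884 = 2304*884 = 2036736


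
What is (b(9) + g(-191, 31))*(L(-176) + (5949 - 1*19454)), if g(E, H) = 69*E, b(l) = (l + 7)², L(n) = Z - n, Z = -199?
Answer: 174822344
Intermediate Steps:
L(n) = -199 - n
b(l) = (7 + l)²
(b(9) + g(-191, 31))*(L(-176) + (5949 - 1*19454)) = ((7 + 9)² + 69*(-191))*((-199 - 1*(-176)) + (5949 - 1*19454)) = (16² - 13179)*((-199 + 176) + (5949 - 19454)) = (256 - 13179)*(-23 - 13505) = -12923*(-13528) = 174822344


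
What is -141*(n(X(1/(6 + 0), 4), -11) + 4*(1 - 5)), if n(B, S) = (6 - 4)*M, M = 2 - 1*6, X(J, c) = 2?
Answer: 3384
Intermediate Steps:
M = -4 (M = 2 - 6 = -4)
n(B, S) = -8 (n(B, S) = (6 - 4)*(-4) = 2*(-4) = -8)
-141*(n(X(1/(6 + 0), 4), -11) + 4*(1 - 5)) = -141*(-8 + 4*(1 - 5)) = -141*(-8 + 4*(-4)) = -141*(-8 - 16) = -141*(-24) = 3384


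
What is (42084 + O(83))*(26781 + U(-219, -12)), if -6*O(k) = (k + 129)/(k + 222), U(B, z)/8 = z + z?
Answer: 341285360702/305 ≈ 1.1190e+9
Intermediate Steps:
U(B, z) = 16*z (U(B, z) = 8*(z + z) = 8*(2*z) = 16*z)
O(k) = -(129 + k)/(6*(222 + k)) (O(k) = -(k + 129)/(6*(k + 222)) = -(129 + k)/(6*(222 + k)))
(42084 + O(83))*(26781 + U(-219, -12)) = (42084 + (-129 - 1*83)/(6*(222 + 83)))*(26781 + 16*(-12)) = (42084 + (⅙)*(-129 - 83)/305)*(26781 - 192) = (42084 + (⅙)*(1/305)*(-212))*26589 = (42084 - 106/915)*26589 = (38506754/915)*26589 = 341285360702/305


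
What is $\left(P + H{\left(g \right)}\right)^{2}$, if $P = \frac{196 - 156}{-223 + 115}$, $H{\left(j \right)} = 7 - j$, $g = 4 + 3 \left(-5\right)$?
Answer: $\frac{226576}{729} \approx 310.8$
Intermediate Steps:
$g = -11$ ($g = 4 - 15 = -11$)
$P = - \frac{10}{27}$ ($P = \frac{40}{-108} = 40 \left(- \frac{1}{108}\right) = - \frac{10}{27} \approx -0.37037$)
$\left(P + H{\left(g \right)}\right)^{2} = \left(- \frac{10}{27} + \left(7 - -11\right)\right)^{2} = \left(- \frac{10}{27} + \left(7 + 11\right)\right)^{2} = \left(- \frac{10}{27} + 18\right)^{2} = \left(\frac{476}{27}\right)^{2} = \frac{226576}{729}$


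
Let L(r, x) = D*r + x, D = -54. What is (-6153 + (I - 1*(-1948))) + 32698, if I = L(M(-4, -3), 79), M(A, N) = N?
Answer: 28734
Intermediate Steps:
L(r, x) = x - 54*r (L(r, x) = -54*r + x = x - 54*r)
I = 241 (I = 79 - 54*(-3) = 79 + 162 = 241)
(-6153 + (I - 1*(-1948))) + 32698 = (-6153 + (241 - 1*(-1948))) + 32698 = (-6153 + (241 + 1948)) + 32698 = (-6153 + 2189) + 32698 = -3964 + 32698 = 28734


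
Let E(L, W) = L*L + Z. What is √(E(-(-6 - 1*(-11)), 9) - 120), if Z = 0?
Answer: I*√95 ≈ 9.7468*I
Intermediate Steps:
E(L, W) = L² (E(L, W) = L*L + 0 = L² + 0 = L²)
√(E(-(-6 - 1*(-11)), 9) - 120) = √((-(-6 - 1*(-11)))² - 120) = √((-(-6 + 11))² - 120) = √((-1*5)² - 120) = √((-5)² - 120) = √(25 - 120) = √(-95) = I*√95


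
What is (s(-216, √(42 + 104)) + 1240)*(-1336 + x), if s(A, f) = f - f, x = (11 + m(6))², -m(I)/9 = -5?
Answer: 2232000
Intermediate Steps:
m(I) = 45 (m(I) = -9*(-5) = 45)
x = 3136 (x = (11 + 45)² = 56² = 3136)
s(A, f) = 0
(s(-216, √(42 + 104)) + 1240)*(-1336 + x) = (0 + 1240)*(-1336 + 3136) = 1240*1800 = 2232000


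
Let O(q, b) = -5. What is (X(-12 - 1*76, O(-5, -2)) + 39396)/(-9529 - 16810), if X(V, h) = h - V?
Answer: -39479/26339 ≈ -1.4989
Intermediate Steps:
(X(-12 - 1*76, O(-5, -2)) + 39396)/(-9529 - 16810) = ((-5 - (-12 - 1*76)) + 39396)/(-9529 - 16810) = ((-5 - (-12 - 76)) + 39396)/(-26339) = ((-5 - 1*(-88)) + 39396)*(-1/26339) = ((-5 + 88) + 39396)*(-1/26339) = (83 + 39396)*(-1/26339) = 39479*(-1/26339) = -39479/26339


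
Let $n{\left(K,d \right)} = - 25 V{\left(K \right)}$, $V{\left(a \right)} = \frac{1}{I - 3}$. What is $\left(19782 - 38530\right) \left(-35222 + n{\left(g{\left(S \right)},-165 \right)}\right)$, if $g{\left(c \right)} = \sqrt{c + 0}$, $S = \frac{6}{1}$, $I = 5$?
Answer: $660576406$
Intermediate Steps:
$S = 6$ ($S = 6 \cdot 1 = 6$)
$V{\left(a \right)} = \frac{1}{2}$ ($V{\left(a \right)} = \frac{1}{5 - 3} = \frac{1}{2}$)
$g{\left(c \right)} = \sqrt{c}$
$n{\left(K,d \right)} = - \frac{25}{2}$ ($n{\left(K,d \right)} = \left(-25\right) \frac{1}{2} = - \frac{25}{2}$)
$\left(19782 - 38530\right) \left(-35222 + n{\left(g{\left(S \right)},-165 \right)}\right) = \left(19782 - 38530\right) \left(-35222 - \frac{25}{2}\right) = \left(-18748\right) \left(- \frac{70469}{2}\right) = 660576406$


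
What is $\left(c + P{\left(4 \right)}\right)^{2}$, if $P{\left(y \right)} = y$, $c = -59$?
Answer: $3025$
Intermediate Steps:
$\left(c + P{\left(4 \right)}\right)^{2} = \left(-59 + 4\right)^{2} = \left(-55\right)^{2} = 3025$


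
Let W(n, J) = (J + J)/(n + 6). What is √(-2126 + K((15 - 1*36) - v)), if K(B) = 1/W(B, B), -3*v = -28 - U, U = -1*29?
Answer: I*√2042745/31 ≈ 46.105*I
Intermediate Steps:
W(n, J) = 2*J/(6 + n) (W(n, J) = (2*J)/(6 + n) = 2*J/(6 + n))
U = -29
v = -⅓ (v = -(-28 - 1*(-29))/3 = -(-28 + 29)/3 = -⅓*1 = -⅓ ≈ -0.33333)
K(B) = (6 + B)/(2*B) (K(B) = 1/(2*B/(6 + B)) = (6 + B)/(2*B))
√(-2126 + K((15 - 1*36) - v)) = √(-2126 + (6 + ((15 - 1*36) - 1*(-⅓)))/(2*((15 - 1*36) - 1*(-⅓)))) = √(-2126 + (6 + ((15 - 36) + ⅓))/(2*((15 - 36) + ⅓))) = √(-2126 + (6 + (-21 + ⅓))/(2*(-21 + ⅓))) = √(-2126 + (6 - 62/3)/(2*(-62/3))) = √(-2126 + (½)*(-3/62)*(-44/3)) = √(-2126 + 11/31) = √(-65895/31) = I*√2042745/31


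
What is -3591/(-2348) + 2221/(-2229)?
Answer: 2789431/5233692 ≈ 0.53298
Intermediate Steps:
-3591/(-2348) + 2221/(-2229) = -3591*(-1/2348) + 2221*(-1/2229) = 3591/2348 - 2221/2229 = 2789431/5233692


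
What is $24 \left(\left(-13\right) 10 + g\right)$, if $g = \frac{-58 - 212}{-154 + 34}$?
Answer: $-3066$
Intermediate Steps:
$g = \frac{9}{4}$ ($g = - \frac{270}{-120} = \left(-270\right) \left(- \frac{1}{120}\right) = \frac{9}{4} \approx 2.25$)
$24 \left(\left(-13\right) 10 + g\right) = 24 \left(\left(-13\right) 10 + \frac{9}{4}\right) = 24 \left(-130 + \frac{9}{4}\right) = 24 \left(- \frac{511}{4}\right) = -3066$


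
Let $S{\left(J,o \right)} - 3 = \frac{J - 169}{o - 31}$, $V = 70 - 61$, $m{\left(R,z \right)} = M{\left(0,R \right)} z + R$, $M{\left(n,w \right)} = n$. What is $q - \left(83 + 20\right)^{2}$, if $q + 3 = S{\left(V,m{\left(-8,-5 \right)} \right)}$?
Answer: $- \frac{413591}{39} \approx -10605.0$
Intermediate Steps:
$m{\left(R,z \right)} = R$ ($m{\left(R,z \right)} = 0 z + R = 0 + R = R$)
$V = 9$ ($V = 70 - 61 = 9$)
$S{\left(J,o \right)} = 3 + \frac{-169 + J}{-31 + o}$ ($S{\left(J,o \right)} = 3 + \frac{J - 169}{o - 31} = 3 + \frac{-169 + J}{-31 + o}$)
$q = \frac{160}{39}$ ($q = -3 + \frac{-262 + 9 + 3 \left(-8\right)}{-31 - 8} = -3 + \frac{-262 + 9 - 24}{-39} = -3 - - \frac{277}{39} = -3 + \frac{277}{39} = \frac{160}{39} \approx 4.1026$)
$q - \left(83 + 20\right)^{2} = \frac{160}{39} - \left(83 + 20\right)^{2} = \frac{160}{39} - 103^{2} = \frac{160}{39} - 10609 = - \frac{413591}{39}$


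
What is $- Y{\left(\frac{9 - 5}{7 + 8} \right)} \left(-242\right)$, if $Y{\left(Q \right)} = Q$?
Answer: $\frac{968}{15} \approx 64.533$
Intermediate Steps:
$- Y{\left(\frac{9 - 5}{7 + 8} \right)} \left(-242\right) = - \frac{9 - 5}{7 + 8} \left(-242\right) = - \frac{4}{15} \left(-242\right) = - 4 \cdot \frac{1}{15} \left(-242\right) = - \frac{4 \left(-242\right)}{15} = \left(-1\right) \left(- \frac{968}{15}\right) = \frac{968}{15}$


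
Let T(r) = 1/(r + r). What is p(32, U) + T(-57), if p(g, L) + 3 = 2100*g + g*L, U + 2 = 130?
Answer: 8127401/114 ≈ 71293.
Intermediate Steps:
U = 128 (U = -2 + 130 = 128)
T(r) = 1/(2*r)
p(g, L) = -3 + 2100*g + L*g (p(g, L) = -3 + (2100*g + g*L) = -3 + (2100*g + L*g) = -3 + 2100*g + L*g)
p(32, U) + T(-57) = (-3 + 2100*32 + 128*32) + (½)/(-57) = (-3 + 67200 + 4096) + (½)*(-1/57) = 71293 - 1/114 = 8127401/114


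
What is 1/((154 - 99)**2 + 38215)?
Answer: 1/41240 ≈ 2.4248e-5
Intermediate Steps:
1/((154 - 99)**2 + 38215) = 1/(55**2 + 38215) = 1/(3025 + 38215) = 1/41240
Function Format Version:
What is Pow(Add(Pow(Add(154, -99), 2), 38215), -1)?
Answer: Rational(1, 41240) ≈ 2.4248e-5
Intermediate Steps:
Pow(Add(Pow(Add(154, -99), 2), 38215), -1) = Pow(Add(Pow(55, 2), 38215), -1) = Pow(Add(3025, 38215), -1) = Pow(41240, -1) = Rational(1, 41240)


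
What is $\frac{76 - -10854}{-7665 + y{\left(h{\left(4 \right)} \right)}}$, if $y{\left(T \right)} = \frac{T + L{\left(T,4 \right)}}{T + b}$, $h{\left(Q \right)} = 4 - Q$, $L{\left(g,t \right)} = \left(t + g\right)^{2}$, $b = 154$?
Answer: $- \frac{841610}{590197} \approx -1.426$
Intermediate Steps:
$L{\left(g,t \right)} = \left(g + t\right)^{2}$
$y{\left(T \right)} = \frac{T + \left(4 + T\right)^{2}}{154 + T}$ ($y{\left(T \right)} = \frac{T + \left(T + 4\right)^{2}}{T + 154} = \frac{T + \left(4 + T\right)^{2}}{154 + T}$)
$\frac{76 - -10854}{-7665 + y{\left(h{\left(4 \right)} \right)}} = \frac{76 - -10854}{-7665 + \frac{\left(4 - 4\right) + \left(4 + \left(4 - 4\right)\right)^{2}}{154 + \left(4 - 4\right)}} = \frac{76 + 10854}{-7665 + \frac{\left(4 - 4\right) + \left(4 + \left(4 - 4\right)\right)^{2}}{154 + \left(4 - 4\right)}} = \frac{10930}{-7665 + \frac{0 + \left(4 + 0\right)^{2}}{154 + 0}} = \frac{10930}{-7665 + \frac{0 + 4^{2}}{154}} = \frac{10930}{-7665 + \frac{0 + 16}{154}} = \frac{10930}{-7665 + \frac{1}{154} \cdot 16} = \frac{10930}{-7665 + \frac{8}{77}} = \frac{10930}{- \frac{590197}{77}} = 10930 \left(- \frac{77}{590197}\right) = - \frac{841610}{590197}$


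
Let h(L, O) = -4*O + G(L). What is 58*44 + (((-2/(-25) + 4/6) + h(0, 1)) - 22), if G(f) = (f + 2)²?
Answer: 189806/75 ≈ 2530.7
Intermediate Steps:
G(f) = (2 + f)²
h(L, O) = (2 + L)² - 4*O (h(L, O) = -4*O + (2 + L)² = (2 + L)² - 4*O)
58*44 + (((-2/(-25) + 4/6) + h(0, 1)) - 22) = 58*44 + (((-2/(-25) + 4/6) + ((2 + 0)² - 4*1)) - 22) = 2552 + (((-2*(-1/25) + 4*(⅙)) + (2² - 4)) - 22) = 2552 + (((2/25 + ⅔) + (4 - 4)) - 22) = 2552 + ((56/75 + 0) - 22) = 2552 + (56/75 - 22) = 2552 - 1594/75 = 189806/75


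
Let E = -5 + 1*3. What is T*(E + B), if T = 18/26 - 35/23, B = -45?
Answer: 11656/299 ≈ 38.983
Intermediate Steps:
T = -248/299 (T = 18*(1/26) - 35*1/23 = 9/13 - 35/23 = -248/299 ≈ -0.82943)
E = -2 (E = -5 + 3 = -2)
T*(E + B) = -248*(-2 - 45)/299 = -248/299*(-47) = 11656/299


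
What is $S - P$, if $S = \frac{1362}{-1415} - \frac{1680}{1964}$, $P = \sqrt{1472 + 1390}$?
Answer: $- \frac{1263042}{694765} - 3 \sqrt{318} \approx -55.316$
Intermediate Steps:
$P = 3 \sqrt{318}$ ($P = \sqrt{2862} = 3 \sqrt{318} \approx 53.498$)
$S = - \frac{1263042}{694765}$ ($S = 1362 \left(- \frac{1}{1415}\right) - \frac{420}{491} = - \frac{1362}{1415} - \frac{420}{491} = - \frac{1263042}{694765} \approx -1.8179$)
$S - P = - \frac{1263042}{694765} - 3 \sqrt{318}$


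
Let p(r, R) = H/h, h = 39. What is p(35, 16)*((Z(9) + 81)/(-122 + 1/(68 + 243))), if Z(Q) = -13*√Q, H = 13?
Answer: -4354/37941 ≈ -0.11476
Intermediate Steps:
p(r, R) = ⅓ (p(r, R) = 13/39 = 13*(1/39) = ⅓)
p(35, 16)*((Z(9) + 81)/(-122 + 1/(68 + 243))) = ((-13*√9 + 81)/(-122 + 1/(68 + 243)))/3 = ((-13*3 + 81)/(-122 + 1/311))/3 = ((-39 + 81)/(-122 + 1/311))/3 = (42/(-37941/311))/3 = (42*(-311/37941))/3 = (⅓)*(-4354/12647) = -4354/37941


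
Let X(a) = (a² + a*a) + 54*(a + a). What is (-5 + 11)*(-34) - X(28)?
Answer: -4796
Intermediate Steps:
X(a) = 2*a² + 108*a (X(a) = (a² + a²) + 54*(2*a) = 2*a² + 108*a)
(-5 + 11)*(-34) - X(28) = (-5 + 11)*(-34) - 2*28*(54 + 28) = 6*(-34) - 2*28*82 = -204 - 1*4592 = -204 - 4592 = -4796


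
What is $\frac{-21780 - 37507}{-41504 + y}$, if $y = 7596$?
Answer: $\frac{59287}{33908} \approx 1.7485$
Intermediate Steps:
$\frac{-21780 - 37507}{-41504 + y} = \frac{-21780 - 37507}{-41504 + 7596} = - \frac{59287}{-33908} = \left(-59287\right) \left(- \frac{1}{33908}\right) = \frac{59287}{33908}$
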